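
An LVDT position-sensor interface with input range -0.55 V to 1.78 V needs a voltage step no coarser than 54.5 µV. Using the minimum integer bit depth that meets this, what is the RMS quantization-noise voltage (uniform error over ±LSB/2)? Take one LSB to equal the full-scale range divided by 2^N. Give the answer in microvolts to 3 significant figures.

10.3 µV

The full-scale span is 1.78 − (-0.55) = 2.33 V.
Required number of levels: 2.33/54.5 µV = 42752; smallest N with 2^N ≥ that is 16.
LSB = 2.33 V ÷ 2^16 = 2.33/65536 V = 35.553 µV.
RMS noise = LSB/√12 = 10.3 µV.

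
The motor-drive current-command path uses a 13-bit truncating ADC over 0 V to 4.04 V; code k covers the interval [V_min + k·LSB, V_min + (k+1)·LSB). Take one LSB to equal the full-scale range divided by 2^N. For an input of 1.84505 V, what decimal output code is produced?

V_FS = 4.04 V. LSB = 4.04 V / 2^13 ≈ 493.2 µV.
V_in − V_min = 1.84505 − (0) = 1.84505 V.
Divide by LSB: 1.84505 × 8192/4.04 = 3741.2499.
Truncating gives code 3741.

3741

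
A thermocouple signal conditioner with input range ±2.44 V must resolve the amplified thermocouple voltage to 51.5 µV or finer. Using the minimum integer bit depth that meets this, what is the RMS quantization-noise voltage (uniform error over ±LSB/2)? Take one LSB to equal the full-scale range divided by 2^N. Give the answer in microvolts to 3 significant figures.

10.7 µV

The full-scale span is 2.44 − (-2.44) = 4.88 V.
Required number of levels: 4.88/51.5 µV = 94757; smallest N with 2^N ≥ that is 17.
LSB = 4.88 V / 2^17 = 37.231 µV.
σ_q = LSB/√12 = 37.231 µV/3.4641 = 10.7 µV.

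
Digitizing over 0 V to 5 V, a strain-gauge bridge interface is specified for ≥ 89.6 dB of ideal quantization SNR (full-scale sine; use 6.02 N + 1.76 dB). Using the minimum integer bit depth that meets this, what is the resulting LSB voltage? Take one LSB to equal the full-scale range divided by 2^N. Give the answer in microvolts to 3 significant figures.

Full-scale range = 5 V.
6.02 N + 1.76 ≥ 89.6 gives N ≥ 14.591, so the minimum integer is 15.
One LSB is 5 V / 32768 = 153 µV.

153 µV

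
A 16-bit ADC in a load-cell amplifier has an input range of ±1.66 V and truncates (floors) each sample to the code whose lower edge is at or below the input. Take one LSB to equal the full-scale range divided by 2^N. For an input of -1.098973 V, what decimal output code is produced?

The full-scale span is 1.66 − (-1.66) = 3.32 V. LSB = 3.32 V / 2^16 ≈ 50.66 µV.
(V_in − V_min) × 2^16/range = (-1.098973 − (-1.66)) × 65536/3.32 = 11074.538.
Floor → code = 11074.

11074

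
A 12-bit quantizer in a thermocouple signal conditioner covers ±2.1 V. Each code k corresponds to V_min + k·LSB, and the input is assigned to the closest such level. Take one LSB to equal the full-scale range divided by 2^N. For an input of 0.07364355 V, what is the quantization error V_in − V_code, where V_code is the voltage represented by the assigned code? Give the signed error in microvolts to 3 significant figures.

Range = 2.1 − (-2.1) = 4.2 V. LSB = 4.2 V / 2^12 ≈ 1.025 mV.
(V_in − V_min)/LSB = (0.07364355 − (-2.1)) × 4096/4.2 = 2119.8200 → nearest code k = 2120.
V_code = -2.1 + (2120/4096) × 4.2 = 0.07382812500 V.
e = 0.07364355 − (0.07382812500) = −185 µV.

−185 µV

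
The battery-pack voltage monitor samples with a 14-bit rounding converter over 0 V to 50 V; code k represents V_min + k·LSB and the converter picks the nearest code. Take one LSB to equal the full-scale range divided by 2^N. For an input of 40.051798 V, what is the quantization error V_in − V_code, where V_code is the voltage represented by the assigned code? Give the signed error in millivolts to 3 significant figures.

Full-scale range = 50 V. LSB = 50 V / 2^14 ≈ 3.052 mV.
(V_in − V_min)/LSB = (40.051798 − (0)) × 16384/50 = 13124.1732 → nearest code k = 13124.
Reconstructed level: 0 + 13124 × 50/16384 V = 40.051269531 V.
Error = V_in − V_code = 40.051798 − (40.051269531) = +0.528 mV.

+0.528 mV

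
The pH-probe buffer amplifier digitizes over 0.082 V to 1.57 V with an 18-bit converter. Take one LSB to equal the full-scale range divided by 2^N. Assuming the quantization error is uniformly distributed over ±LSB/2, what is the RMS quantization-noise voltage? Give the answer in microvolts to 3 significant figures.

The full-scale span is 1.57 − (0.082) = 1.488 V.
One LSB is 1.488 V / 262144 = 5.6763 µV.
For a uniform distribution on [−LSB/2, +LSB/2], V_rms = LSB/√12 = 5.6763 µV/3.4641 = 1.64 µV.

1.64 µV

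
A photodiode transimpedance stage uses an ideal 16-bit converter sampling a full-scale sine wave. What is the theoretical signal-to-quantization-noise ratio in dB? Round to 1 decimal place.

SNR = 6.02·16 + 1.76 = 98.08 dB.

98.1 dB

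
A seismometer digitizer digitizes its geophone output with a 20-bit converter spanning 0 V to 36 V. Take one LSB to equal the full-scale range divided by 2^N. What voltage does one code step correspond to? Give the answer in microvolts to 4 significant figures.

34.33 µV

Span = 36 V.
There are 2^20 = 1048576 steps.
One LSB is 36 V / 1048576 = 34.33 µV.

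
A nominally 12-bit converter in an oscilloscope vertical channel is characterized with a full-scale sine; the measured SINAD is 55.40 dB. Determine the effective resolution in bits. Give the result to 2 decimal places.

8.91 bits

ENOB = (55.40 − 1.76)/6.02 = 8.9103 bits.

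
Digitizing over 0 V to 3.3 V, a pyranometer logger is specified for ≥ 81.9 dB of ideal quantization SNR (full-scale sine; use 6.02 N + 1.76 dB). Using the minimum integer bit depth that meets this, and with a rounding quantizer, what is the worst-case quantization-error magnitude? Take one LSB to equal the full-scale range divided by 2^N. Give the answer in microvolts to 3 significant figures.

Span = 3.3 V.
N ≥ (81.9 − 1.76)/6.02 = 13.312 → N_min = 14.
LSB = 3.3 V ÷ 2^14 = 3.3/16384 V = 201.42 µV.
Max error for round-to-nearest is LSB/2 = 101 µV.

101 µV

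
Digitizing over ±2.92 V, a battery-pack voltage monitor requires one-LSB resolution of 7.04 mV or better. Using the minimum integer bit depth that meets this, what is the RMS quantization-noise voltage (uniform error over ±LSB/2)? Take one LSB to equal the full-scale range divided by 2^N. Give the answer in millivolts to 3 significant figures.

1.65 mV

Range = 2.92 − (-2.92) = 5.84 V.
Required number of levels: 5.84/7.04 mV = 829.55; smallest N with 2^N ≥ that is 10.
Step size = 5.84/1024 V = 5.7031 mV.
σ_q = LSB/√12 = 5.7031 mV/3.4641 = 1.65 mV.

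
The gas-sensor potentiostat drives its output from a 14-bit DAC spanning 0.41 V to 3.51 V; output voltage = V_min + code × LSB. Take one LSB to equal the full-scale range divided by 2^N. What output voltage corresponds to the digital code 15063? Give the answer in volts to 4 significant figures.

3.260 V

Range = 3.51 − (0.41) = 3.1 V. LSB = 3.1 V / 2^14.
V_out = V_min + code × LSB = 0.41 V + 15063 × 3.1 V / 16384
      = 0.41 + 2.85005 = 3.26005 V.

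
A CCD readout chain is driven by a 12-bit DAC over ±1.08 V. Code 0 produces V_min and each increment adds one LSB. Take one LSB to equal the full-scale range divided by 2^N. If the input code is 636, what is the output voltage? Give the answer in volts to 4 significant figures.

The full-scale span is 1.08 − (-1.08) = 2.16 V. LSB = 2.16 V / 2^12.
V_out = -1.08 + 636 × (2.16/4096) V
      = -1.08 + 0.335391 = -0.744609 V.

-0.7446 V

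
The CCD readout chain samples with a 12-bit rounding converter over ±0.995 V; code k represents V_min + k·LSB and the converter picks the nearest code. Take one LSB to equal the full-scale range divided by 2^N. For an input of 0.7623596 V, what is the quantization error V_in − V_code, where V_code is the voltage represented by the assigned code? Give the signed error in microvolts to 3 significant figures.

Range = 0.995 − (-0.995) = 1.99 V. LSB = 1.99 V / 2^12 ≈ 485.8 µV.
(0.7623596 − (-0.995)) / LSB = 1.7573596 × 4096/1.99 = 3617.1583. Nearest integer: k = 3617.
Reconstructed level: -0.995 + 3617 × 1.99/4096 V = 0.7622827148 V.
V_in − V_code = 0.7623596 − (0.7622827148) = +76.9 µV.

+76.9 µV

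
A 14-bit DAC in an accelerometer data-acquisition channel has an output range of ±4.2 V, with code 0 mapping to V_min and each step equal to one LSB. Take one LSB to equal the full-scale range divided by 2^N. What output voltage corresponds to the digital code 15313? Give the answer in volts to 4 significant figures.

3.651 V

Span: 4.2 V − (-4.2 V) = 8.4 V. LSB = 8.4 V / 2^14.
V_out = V_min + code × LSB = -4.2 V + 15313 × 8.4 V / 16384
      = -4.2 V + 7.85090 V = 3.65090 V.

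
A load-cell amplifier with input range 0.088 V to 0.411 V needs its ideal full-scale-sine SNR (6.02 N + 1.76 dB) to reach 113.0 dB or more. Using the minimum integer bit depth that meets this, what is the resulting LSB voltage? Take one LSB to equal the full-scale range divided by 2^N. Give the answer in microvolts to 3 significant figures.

Full-scale range = 0.411 V − (0.088 V) = 0.323 V.
Solving 6.02 N ≥ 113.0 − 1.76: N ≥ 18.478. Round up → N = 19.
LSB = 0.323 V ÷ 2^19 = 0.323/524288 V = 0.616 µV.

0.616 µV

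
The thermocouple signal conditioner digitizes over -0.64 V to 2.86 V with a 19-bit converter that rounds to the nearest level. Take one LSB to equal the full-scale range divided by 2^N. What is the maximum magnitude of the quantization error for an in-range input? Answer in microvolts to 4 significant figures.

Span: 2.86 V − (-0.64 V) = 3.5 V.
LSB = 3.5 V / 2^19 = 6.67572 µV.
Worst-case error for round-to-nearest is half an LSB: 3.338 µV.

3.338 µV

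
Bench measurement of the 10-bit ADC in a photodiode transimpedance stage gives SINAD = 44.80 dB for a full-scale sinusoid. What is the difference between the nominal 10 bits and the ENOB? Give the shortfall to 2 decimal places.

Effective bits = (44.80 − 1.76)/6.02 = 7.1495.
Lost resolution: 10 − 7.1495 = 2.8505 bits.

2.85 bits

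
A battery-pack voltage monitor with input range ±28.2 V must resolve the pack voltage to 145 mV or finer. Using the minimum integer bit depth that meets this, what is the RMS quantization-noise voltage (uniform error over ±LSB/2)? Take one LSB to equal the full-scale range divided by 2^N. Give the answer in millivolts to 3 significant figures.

Full-scale range = 28.2 V − (-28.2 V) = 56.4 V.
Levels needed ≥ 56.4/145 mV = 389.0. 2^9 = 512 suffices, so N_min = 9.
LSB = 56.4 V / 2^9 = 110.16 mV.
RMS noise = LSB/√12 = 31.8 mV.

31.8 mV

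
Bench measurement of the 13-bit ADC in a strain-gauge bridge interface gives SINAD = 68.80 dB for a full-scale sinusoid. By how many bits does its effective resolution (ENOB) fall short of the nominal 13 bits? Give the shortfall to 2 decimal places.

1.86 bits

Effective bits = (68.80 − 1.76)/6.02 = 11.1362.
Shortfall = 13 − 11.1362 = 1.8638 bits.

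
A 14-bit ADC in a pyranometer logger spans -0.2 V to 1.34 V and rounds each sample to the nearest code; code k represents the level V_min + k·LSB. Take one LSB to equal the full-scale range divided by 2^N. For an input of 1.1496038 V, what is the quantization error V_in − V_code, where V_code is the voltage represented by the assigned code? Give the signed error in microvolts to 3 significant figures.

Span: 1.34 V − (-0.2 V) = 1.54 V. LSB = 1.54 V / 2^14 ≈ 93.99 µV.
(V_in − V_min)/LSB = (1.1496038 − (-0.2)) × 16384/1.54 = 14358.3822 → nearest code k = 14358.
V_code = -0.2 + (14358/16384) × 1.54 = 1.1495678711 V.
Error = V_in − V_code = 1.1496038 − (1.1495678711) = +35.9 µV.

+35.9 µV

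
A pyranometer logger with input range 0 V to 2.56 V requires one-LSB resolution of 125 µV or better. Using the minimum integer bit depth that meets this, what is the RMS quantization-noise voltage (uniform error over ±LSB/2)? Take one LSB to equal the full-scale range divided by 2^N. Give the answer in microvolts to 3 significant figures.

22.6 µV

V_FS = 2.56 V.
Need 2^N ≥ 2.56 V / 125 µV = 20480 → N_min = 15.
Step size = 2.56/32768 V = 78.125 µV.
σ_q = LSB/√12 = 78.125 µV/3.4641 = 22.6 µV.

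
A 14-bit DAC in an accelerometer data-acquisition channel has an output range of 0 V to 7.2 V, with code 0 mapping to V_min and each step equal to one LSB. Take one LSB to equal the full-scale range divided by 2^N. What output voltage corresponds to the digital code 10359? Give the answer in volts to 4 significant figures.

4.552 V

V_FS = 7.2 V. LSB = 7.2 V / 2^14.
V_out = 0 + 10359 × (7.2/16384) V
      = 0 V + 4.55229 V = 4.55229 V.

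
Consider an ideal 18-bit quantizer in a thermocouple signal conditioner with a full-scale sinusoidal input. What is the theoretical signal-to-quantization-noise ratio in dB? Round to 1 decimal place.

6.02(18) + 1.76 = 108.36 + 1.76 = 110.12 dB.

110.1 dB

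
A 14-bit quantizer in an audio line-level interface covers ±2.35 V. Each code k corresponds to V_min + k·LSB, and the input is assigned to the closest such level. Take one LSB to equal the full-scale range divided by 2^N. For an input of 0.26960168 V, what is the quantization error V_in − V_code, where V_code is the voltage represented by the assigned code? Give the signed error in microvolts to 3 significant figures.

Full-scale range = 2.35 V − (-2.35 V) = 4.7 V. LSB = 4.7 V / 2^14 ≈ 286.9 µV.
Position in LSBs: (0.26960168 − (-2.35)) × 16384/4.7 = 9131.8200; rounding gives k = 9132.
V_code = -2.35 + (9132/16384) × 4.7 = 0.26965332031 V.
e = 0.26960168 − (0.26965332031) = −51.6 µV.

−51.6 µV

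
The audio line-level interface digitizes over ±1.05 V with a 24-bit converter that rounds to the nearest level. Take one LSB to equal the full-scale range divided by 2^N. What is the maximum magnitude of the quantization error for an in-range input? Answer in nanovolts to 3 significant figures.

62.6 nV

Range = 1.05 − (-1.05) = 2.1 V.
LSB = 2.1 V ÷ 2^24 = 2.1/16777216 V = 125.17 nV.
Worst-case error for round-to-nearest is half an LSB: 62.6 nV.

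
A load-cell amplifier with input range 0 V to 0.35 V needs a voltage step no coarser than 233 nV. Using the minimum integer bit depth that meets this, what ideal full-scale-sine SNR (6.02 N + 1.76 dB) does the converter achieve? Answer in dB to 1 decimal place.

128.2 dB

V_FS = 0.35 V.
0.35 V / 233 nV = 1.502e6. Since 2^20 = 1048576 and 2^21 = 2097152, N = 21.
Ideal SNR at N = 21: 6.02·21 + 1.76 = 128.2 dB.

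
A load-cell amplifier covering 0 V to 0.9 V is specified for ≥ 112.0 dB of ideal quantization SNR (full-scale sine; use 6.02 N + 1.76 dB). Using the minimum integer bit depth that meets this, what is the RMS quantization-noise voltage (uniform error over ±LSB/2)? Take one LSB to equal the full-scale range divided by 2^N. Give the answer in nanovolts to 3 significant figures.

496 nV

V_FS = 0.9 V.
6.02 N + 1.76 ≥ 112.0 gives N ≥ 18.312, so the minimum integer is 19.
One LSB is 0.9 V / 524288 = 1.7166 µV.
σ_q = LSB/√12 = 1.7166 µV/3.4641 = 496 nV.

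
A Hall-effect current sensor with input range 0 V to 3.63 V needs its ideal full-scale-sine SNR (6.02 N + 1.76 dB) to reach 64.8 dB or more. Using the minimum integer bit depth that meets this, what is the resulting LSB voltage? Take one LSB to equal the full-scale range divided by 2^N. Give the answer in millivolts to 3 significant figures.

1.77 mV

Span = 3.63 V.
N ≥ (64.8 − 1.76)/6.02 = 10.472 → N_min = 11.
Step size = 3.63/2048 V = 1.77 mV.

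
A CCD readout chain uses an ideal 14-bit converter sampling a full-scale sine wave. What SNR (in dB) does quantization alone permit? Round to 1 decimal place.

For an ideal N-bit converter with full-scale sine input, SNR = 6.02 N + 1.76 dB. SNR = 6.02 × 14 + 1.76 = 84.28 + 1.76 = 86.04 dB.

86.0 dB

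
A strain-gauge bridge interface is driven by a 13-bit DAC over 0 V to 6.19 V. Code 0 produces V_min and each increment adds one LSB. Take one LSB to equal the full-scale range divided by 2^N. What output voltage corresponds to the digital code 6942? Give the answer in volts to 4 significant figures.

V_FS = 6.19 V. LSB = 6.19 V / 2^13.
Output = V_min + (6942/8192) × range = 0 + 0.847412 × 6.19 V
      = 0 + 5.24548 = 5.24548 V.

5.245 V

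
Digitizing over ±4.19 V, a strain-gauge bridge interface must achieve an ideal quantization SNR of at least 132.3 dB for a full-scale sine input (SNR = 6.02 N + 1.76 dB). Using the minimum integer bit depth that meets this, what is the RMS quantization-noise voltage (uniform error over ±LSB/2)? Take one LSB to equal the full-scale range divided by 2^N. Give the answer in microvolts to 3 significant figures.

Range = 4.19 − (-4.19) = 8.38 V.
N ≥ (132.3 − 1.76)/6.02 = 21.684 → N_min = 22.
One LSB is 8.38 V / 4194304 = 1.9979 µV.
RMS noise = LSB/√12 = 0.577 µV.

0.577 µV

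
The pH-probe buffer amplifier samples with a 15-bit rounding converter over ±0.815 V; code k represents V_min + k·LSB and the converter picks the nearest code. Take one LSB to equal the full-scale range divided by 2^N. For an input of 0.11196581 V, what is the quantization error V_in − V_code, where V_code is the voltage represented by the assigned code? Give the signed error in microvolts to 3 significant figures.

−7.15 µV

Range = 0.815 − (-0.815) = 1.63 V. LSB = 1.63 V / 2^15 ≈ 49.74 µV.
Position in LSBs: (0.11196581 − (-0.815)) × 32768/1.63 = 18634.8562; rounding gives k = 18635.
Reconstructed level: -0.815 + 18635 × 1.63/32768 V = 0.11197296143 V.
e = 0.11196581 − (0.11197296143) = −7.15 µV.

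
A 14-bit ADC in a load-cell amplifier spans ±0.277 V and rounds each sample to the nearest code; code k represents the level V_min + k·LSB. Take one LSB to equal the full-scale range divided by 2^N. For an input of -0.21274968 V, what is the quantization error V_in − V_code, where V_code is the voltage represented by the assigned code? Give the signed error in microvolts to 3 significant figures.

Span: 0.277 V − (-0.277 V) = 0.554 V. LSB = 0.554 V / 2^14 ≈ 33.81 µV.
Position in LSBs: (-0.21274968 − (-0.277)) × 16384/0.554 = 1900.1394; rounding gives k = 1900.
V_code = V_min + k × range/2^14 = -0.277 + 1900 × 0.554/16384 = -0.21275439453 V.
V_in − V_code = -0.21274968 − (-0.21275439453) = +4.71 µV.

+4.71 µV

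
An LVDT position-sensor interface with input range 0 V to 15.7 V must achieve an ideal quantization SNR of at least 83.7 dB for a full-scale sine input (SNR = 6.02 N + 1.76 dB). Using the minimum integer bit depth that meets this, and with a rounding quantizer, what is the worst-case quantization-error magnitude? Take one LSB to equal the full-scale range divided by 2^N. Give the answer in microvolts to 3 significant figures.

479 µV

Full-scale range = 15.7 V.
Required N = ⌈(83.7 − 1.76)/6.02⌉ = ⌈13.611⌉ = 14.
One LSB is 15.7 V / 16384 = 0.95825 mV.
Max error for round-to-nearest is LSB/2 = 479 µV.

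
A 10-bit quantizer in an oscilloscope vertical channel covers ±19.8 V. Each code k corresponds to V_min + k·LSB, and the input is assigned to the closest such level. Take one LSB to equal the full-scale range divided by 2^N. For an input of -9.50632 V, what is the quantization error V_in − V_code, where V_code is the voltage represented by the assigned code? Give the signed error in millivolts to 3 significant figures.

Span: 19.8 V − (-19.8 V) = 39.6 V. LSB = 39.6 V / 2^10 ≈ 38.67 mV.
Position in LSBs: (-9.50632 − (-19.8)) × 1024/39.6 = 266.1800; rounding gives k = 266.
V_code = -19.8 + (266/1024) × 39.6 = -9.513281250 V.
Error = V_in − V_code = -9.50632 − (-9.513281250) = +6.96 mV.

+6.96 mV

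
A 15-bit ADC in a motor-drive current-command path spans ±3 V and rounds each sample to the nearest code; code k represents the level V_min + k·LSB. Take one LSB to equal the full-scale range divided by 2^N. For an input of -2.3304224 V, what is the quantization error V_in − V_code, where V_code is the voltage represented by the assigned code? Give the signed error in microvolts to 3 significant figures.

−39.1 µV

Full-scale range = 3 V − (-3 V) = 6 V. LSB = 6 V / 2^15 ≈ 183.1 µV.
(V_in − V_min)/LSB = (-2.3304224 − (-3)) × 32768/6 = 3656.7865 → nearest code k = 3657.
V_code = -3 + (3657/32768) × 6 = -2.3303833008 V.
V_in − V_code = -2.3304224 − (-2.3303833008) = −39.1 µV.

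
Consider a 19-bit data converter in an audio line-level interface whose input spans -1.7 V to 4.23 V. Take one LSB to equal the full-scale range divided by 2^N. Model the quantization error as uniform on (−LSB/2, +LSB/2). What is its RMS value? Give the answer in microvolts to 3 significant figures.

3.27 µV

Full-scale range = 4.23 V − (-1.7 V) = 5.93 V.
Step size = 5.93/524288 V = 11.311 µV.
RMS of a uniform error over width LSB is LSB/√12 = 3.27 µV.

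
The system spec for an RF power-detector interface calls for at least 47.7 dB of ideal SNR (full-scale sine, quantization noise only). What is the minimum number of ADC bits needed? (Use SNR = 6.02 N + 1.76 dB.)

8 bits

N ≥ (47.7 − 1.76)/6.02 = 7.631 → N_min = 8.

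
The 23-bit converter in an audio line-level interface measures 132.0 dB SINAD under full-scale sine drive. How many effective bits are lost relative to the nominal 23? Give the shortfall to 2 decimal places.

ENOB = (SINAD − 1.76)/6.02 = (132.0 − 1.76)/6.02 = 21.6346 bits.
Shortfall = 23 − 21.6346 = 1.3654 bits.

1.37 bits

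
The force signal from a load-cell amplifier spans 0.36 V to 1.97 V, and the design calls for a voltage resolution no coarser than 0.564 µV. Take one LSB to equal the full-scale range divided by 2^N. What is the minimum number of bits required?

Full-scale range = 1.97 V − (0.36 V) = 1.61 V.
Levels needed ≥ 1.61/0.564 µV = 2.855e6. 2^22 = 4194304 suffices, so N_min = 22.

22 bits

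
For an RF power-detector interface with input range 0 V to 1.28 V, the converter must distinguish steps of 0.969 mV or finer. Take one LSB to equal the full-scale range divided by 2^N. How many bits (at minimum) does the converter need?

Full-scale range = 1.28 V.
Need 2^N ≥ 1.28 V / 0.969 mV = 1321 → N_min = 11.

11 bits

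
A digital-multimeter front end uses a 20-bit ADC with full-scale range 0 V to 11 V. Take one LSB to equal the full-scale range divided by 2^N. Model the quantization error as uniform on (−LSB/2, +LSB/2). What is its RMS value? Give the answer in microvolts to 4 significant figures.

3.028 µV

V_FS = 11 V.
One LSB is 11 V / 1048576 = 10.4904 µV.
RMS of a uniform error over width LSB is LSB/√12 = 3.028 µV.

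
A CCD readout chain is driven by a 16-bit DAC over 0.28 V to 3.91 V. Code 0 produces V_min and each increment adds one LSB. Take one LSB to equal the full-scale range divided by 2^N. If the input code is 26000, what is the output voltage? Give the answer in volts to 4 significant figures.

1.720 V

Span: 3.91 V − (0.28 V) = 3.63 V. LSB = 3.63 V / 2^16.
V_out = 0.28 + 26000 × (3.63/65536) V
      = 0.28 + 1.44012 = 1.72012 V.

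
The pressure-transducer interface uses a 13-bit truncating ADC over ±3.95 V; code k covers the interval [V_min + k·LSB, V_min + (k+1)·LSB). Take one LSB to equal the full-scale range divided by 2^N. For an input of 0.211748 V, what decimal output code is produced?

4315

Range = 3.95 − (-3.95) = 7.9 V. LSB = 7.9 V / 2^13 ≈ 0.9644 mV.
(V_in − V_min) × 2^13/range = (0.211748 − (-3.95)) × 8192/7.9 = 4315.575.
Floor → code = 4315.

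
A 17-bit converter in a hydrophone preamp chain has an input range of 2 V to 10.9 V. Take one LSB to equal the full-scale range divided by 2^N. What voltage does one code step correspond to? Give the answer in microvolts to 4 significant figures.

67.90 µV

Span: 10.9 V − (2 V) = 8.9 V.
Number of codes = 2^17 = 131072.
LSB = 8.9 V ÷ 2^17 = 8.9/131072 V = 67.90 µV.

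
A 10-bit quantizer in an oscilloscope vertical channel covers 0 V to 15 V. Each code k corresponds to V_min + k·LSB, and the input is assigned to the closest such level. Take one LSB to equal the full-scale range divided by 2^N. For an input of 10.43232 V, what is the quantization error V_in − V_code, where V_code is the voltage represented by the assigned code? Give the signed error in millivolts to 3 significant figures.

+2.63 mV

V_FS = 15 V. LSB = 15 V / 2^10 ≈ 14.65 mV.
Position in LSBs: (10.43232 − (0)) × 1024/15 = 712.1797; rounding gives k = 712.
V_code = 0 + (712/1024) × 15 = 10.42968750 V.
V_in − V_code = 10.43232 − (10.42968750) = +2.63 mV.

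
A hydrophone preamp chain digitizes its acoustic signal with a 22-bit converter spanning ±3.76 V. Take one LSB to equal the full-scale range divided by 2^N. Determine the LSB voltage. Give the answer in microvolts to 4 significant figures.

The full-scale span is 3.76 − (-3.76) = 7.52 V.
Number of codes = 2^22 = 4194304.
One LSB is 7.52 V / 4194304 = 1.793 µV.

1.793 µV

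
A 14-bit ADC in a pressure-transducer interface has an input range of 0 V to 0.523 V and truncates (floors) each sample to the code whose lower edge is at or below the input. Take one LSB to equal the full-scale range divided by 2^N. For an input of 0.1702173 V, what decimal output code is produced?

5332

Range is 0.523 V. LSB = 0.523 V / 2^14 ≈ 31.92 µV.
code = ⌊(V_in − V_min)/LSB⌋ = ⌊(V_in − V_min) × 2^14 / range⌋
     = ⌊(0.1702173 − (0)) × 16384 / 0.523⌋ = ⌊0.1702173 × 16384/0.523⌋
     = ⌊5332.391⌋ = 5332.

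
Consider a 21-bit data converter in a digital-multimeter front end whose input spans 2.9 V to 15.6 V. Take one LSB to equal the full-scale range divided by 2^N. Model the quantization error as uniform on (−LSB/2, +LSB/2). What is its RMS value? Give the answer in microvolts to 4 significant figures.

1.748 µV

The full-scale span is 15.6 − (2.9) = 12.7 V.
Step size = 12.7/2097152 V = 6.05583 µV.
V_rms = LSB/√12 = 6.05583 µV / √12 = 1.748 µV.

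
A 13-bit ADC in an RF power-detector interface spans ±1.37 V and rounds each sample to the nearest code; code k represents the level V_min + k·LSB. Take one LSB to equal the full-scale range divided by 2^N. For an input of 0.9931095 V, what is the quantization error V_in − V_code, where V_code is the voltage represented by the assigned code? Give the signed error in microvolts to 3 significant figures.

+60.2 µV

The full-scale span is 1.37 − (-1.37) = 2.74 V. LSB = 2.74 V / 2^13 ≈ 334.5 µV.
(V_in − V_min)/LSB = (0.9931095 − (-1.37)) × 8192/2.74 = 7065.1799 → nearest code k = 7065.
V_code = -1.37 + (7065/8192) × 2.74 = 0.9930493164 V.
V_in − V_code = 0.9931095 − (0.9930493164) = +60.2 µV.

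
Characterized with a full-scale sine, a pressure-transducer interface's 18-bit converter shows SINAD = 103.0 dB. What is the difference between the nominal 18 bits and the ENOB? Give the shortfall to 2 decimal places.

1.18 bits

Effective bits = (103.0 − 1.76)/6.02 = 16.8173.
Lost resolution: 18 − 16.8173 = 1.1827 bits.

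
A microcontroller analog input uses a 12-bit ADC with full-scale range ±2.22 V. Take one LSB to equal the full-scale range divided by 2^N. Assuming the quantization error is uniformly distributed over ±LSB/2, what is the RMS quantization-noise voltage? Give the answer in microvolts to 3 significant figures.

Range = 2.22 − (-2.22) = 4.44 V.
Step size = 4.44/4096 V = 1.0840 mV.
For a uniform distribution on [−LSB/2, +LSB/2], V_rms = LSB/√12 = 1.0840 mV/3.4641 = 313 µV.

313 µV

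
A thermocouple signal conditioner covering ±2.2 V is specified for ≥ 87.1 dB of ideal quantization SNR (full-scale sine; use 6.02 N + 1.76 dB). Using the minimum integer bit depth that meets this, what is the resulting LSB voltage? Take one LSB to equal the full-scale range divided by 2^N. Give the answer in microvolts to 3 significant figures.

The full-scale span is 2.2 − (-2.2) = 4.4 V.
Required N = ⌈(87.1 − 1.76)/6.02⌉ = ⌈14.176⌉ = 15.
LSB = 4.4 V / 2^15 = 134 µV.

134 µV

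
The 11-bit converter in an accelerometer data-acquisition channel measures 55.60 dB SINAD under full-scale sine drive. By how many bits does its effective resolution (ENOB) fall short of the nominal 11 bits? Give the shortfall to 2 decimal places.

Effective bits = (55.60 − 1.76)/6.02 = 8.9435.
Shortfall = 11 − 8.9435 = 2.0565 bits.

2.06 bits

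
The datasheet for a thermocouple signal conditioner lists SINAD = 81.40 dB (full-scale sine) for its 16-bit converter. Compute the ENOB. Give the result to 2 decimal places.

13.23 bits

ENOB = (SINAD − 1.76) / 6.02 = (81.40 − 1.76) / 6.02 = 79.64 / 6.02 = 13.2292.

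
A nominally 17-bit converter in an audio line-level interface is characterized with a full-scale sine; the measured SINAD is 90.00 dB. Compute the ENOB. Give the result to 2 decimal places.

14.66 bits

ENOB = (SINAD − 1.76) / 6.02 = (90.00 − 1.76) / 6.02 = 88.24 / 6.02 = 14.6578.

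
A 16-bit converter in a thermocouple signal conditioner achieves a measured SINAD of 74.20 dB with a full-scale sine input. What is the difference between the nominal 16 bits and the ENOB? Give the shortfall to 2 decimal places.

3.97 bits

ENOB = (SINAD − 1.76)/6.02 = (74.20 − 1.76)/6.02 = 12.0332 bits.
Lost resolution: 16 − 12.0332 = 3.9668 bits.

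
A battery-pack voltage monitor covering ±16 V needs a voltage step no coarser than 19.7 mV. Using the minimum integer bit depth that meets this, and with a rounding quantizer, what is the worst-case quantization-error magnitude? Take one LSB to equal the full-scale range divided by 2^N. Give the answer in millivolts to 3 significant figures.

7.81 mV

Span: 16 V − (-16 V) = 32 V.
Required number of levels: 32/19.7 mV = 1624.4; smallest N with 2^N ≥ that is 11.
LSB = 32 V ÷ 2^11 = 32/2048 V = 15.625 mV.
Max error for round-to-nearest is LSB/2 = 7.81 mV.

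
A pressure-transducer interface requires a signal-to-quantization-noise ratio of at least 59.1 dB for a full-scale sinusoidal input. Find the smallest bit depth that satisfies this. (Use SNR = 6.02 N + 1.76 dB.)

10 bits

6.02 N + 1.76 ≥ 59.1 gives N ≥ 9.525, so the minimum integer is 10.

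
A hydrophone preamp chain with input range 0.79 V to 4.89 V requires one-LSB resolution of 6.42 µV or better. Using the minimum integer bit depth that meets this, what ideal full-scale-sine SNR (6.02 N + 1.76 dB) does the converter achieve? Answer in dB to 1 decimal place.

Span: 4.89 V − (0.79 V) = 4.1 V.
Levels needed ≥ 4.1/6.42 µV = 638600. 2^20 = 1048576 suffices, so N_min = 20.
6.02(20) + 1.76 = 122.16 dB.

122.2 dB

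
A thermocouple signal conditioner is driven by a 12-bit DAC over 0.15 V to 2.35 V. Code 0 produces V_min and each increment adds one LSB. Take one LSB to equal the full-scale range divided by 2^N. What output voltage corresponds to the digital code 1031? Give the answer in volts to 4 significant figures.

0.7038 V

The full-scale span is 2.35 − (0.15) = 2.2 V. LSB = 2.2 V / 2^12.
V_out = 0.15 + 1031 × (2.2/4096) V
      = 0.15 + 0.553760 = 0.703760 V.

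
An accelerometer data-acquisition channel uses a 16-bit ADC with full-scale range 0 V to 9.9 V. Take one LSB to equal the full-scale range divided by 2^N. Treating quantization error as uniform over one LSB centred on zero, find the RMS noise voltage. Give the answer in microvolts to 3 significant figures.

43.6 µV

Span = 9.9 V.
Step size = 9.9/65536 V = 151.06 µV.
For a uniform distribution on [−LSB/2, +LSB/2], V_rms = LSB/√12 = 151.06 µV/3.4641 = 43.6 µV.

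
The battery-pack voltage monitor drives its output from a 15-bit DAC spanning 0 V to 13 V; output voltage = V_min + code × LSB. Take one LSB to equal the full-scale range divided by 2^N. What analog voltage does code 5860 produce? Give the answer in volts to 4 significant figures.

2.325 V

V_FS = 13 V. LSB = 13 V / 2^15.
Output = V_min + (5860/32768) × range = 0 + 0.178833 × 13 V
      = 0 + 2.32483 = 2.32483 V.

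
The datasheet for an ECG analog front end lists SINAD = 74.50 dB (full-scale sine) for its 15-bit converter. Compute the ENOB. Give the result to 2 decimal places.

12.08 bits

(74.50 − 1.76) / 6.02 = 72.74/6.02 = 12.0831 effective bits.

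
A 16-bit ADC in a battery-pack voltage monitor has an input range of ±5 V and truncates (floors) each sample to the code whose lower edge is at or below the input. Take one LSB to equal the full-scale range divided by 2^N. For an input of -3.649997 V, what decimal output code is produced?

The full-scale span is 5 − (-5) = 10 V. LSB = 10 V / 2^16 ≈ 152.6 µV.
code = ⌊(V_in − V_min)/LSB⌋ = ⌊(V_in − V_min) × 2^16 / range⌋
     = ⌊(-3.649997 − (-5)) × 65536 / 10⌋ = ⌊1.350003 × 65536/10⌋
     = ⌊8847.380⌋ = 8847.

8847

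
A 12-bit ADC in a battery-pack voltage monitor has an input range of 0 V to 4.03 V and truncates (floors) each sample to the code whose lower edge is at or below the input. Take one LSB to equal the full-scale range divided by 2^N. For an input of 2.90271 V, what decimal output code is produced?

Span = 4.03 V. LSB = 4.03 V / 2^12 ≈ 0.9839 mV.
(V_in − V_min) × 2^12/range = (2.90271 − (0)) × 4096/4.03 = 2950.248.
Floor → code = 2950.

2950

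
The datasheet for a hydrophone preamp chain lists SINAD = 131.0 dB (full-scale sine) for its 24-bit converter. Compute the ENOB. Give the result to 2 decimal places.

21.47 bits

ENOB = (131.0 − 1.76)/6.02 = 21.4684 bits.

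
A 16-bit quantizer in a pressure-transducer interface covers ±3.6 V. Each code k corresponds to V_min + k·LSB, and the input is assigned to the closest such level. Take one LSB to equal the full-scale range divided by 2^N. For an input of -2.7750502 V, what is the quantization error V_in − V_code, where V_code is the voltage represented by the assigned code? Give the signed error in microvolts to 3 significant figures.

Span: 3.6 V − (-3.6 V) = 7.2 V. LSB = 7.2 V / 2^16 ≈ 109.9 µV.
(-2.7750502 − (-3.6)) / LSB = 0.8249498 × 65536/7.2 = 7508.8764. Nearest integer: k = 7509.
V_code = -3.6 + (7509/65536) × 7.2 = -2.7750366211 V.
V_in − V_code = -2.7750502 − (-2.7750366211) = −13.6 µV.

−13.6 µV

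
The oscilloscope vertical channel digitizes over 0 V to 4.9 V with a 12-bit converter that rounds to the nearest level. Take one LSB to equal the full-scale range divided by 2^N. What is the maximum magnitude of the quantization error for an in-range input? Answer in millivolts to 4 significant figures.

Span = 4.9 V.
LSB = 4.9 V / 2^12 = 1.19629 mV.
Worst-case error for round-to-nearest is half an LSB: 0.5981 mV.

0.5981 mV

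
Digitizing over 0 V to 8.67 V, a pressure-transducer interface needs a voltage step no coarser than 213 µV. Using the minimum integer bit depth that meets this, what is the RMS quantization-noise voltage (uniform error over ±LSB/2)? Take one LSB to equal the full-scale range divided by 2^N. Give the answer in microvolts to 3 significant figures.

38.2 µV

V_FS = 8.67 V.
Required number of levels: 8.67/213 µV = 40704; smallest N with 2^N ≥ that is 16.
LSB = 8.67 V ÷ 2^16 = 8.67/65536 V = 132.29 µV.
RMS noise = LSB/√12 = 38.2 µV.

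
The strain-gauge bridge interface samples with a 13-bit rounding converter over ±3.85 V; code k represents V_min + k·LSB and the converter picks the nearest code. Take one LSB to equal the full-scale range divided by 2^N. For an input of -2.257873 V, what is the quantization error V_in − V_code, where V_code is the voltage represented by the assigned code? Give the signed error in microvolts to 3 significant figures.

−134 µV

Full-scale range = 3.85 V − (-3.85 V) = 7.7 V. LSB = 7.7 V / 2^13 ≈ 0.9399 mV.
Position in LSBs: (-2.257873 − (-3.85)) × 8192/7.7 = 1693.8577; rounding gives k = 1694.
V_code = V_min + k × range/2^13 = -3.85 + 1694 × 7.7/8192 = -2.257739258 V.
V_in − V_code = -2.257873 − (-2.257739258) = −134 µV.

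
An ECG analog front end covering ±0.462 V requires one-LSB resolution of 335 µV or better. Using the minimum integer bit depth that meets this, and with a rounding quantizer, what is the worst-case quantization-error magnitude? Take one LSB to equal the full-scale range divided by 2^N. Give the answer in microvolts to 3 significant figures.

Range = 0.462 − (-0.462) = 0.924 V.
0.924 V / 335 µV = 2758. Since 2^11 = 2048 and 2^12 = 4096, N = 12.
LSB = 0.924 V / 2^12 = 225.59 µV.
Half an LSB is 113 µV.

113 µV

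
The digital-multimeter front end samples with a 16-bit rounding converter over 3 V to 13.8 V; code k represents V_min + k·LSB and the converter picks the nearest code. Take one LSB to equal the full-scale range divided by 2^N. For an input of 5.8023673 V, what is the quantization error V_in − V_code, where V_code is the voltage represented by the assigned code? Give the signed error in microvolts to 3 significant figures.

Full-scale range = 13.8 V − (3 V) = 10.8 V. LSB = 10.8 V / 2^16 ≈ 164.8 µV.
(5.8023673 − (3)) / LSB = 2.8023673 × 65536/10.8 = 17005.1799. Nearest integer: k = 17005.
V_code = V_min + k × range/2^16 = 3 + 17005 × 10.8/65536 = 5.8023376465 V.
Error = V_in − V_code = 5.8023673 − (5.8023376465) = +29.7 µV.

+29.7 µV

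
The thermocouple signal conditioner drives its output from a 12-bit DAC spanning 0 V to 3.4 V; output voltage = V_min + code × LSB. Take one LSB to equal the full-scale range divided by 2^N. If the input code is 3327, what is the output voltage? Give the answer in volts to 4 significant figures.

Range is 3.4 V. LSB = 3.4 V / 2^12.
Output = V_min + (3327/4096) × range = 0 + 0.812256 × 3.4 V
      = 0 + 2.76167 = 2.76167 V.

2.762 V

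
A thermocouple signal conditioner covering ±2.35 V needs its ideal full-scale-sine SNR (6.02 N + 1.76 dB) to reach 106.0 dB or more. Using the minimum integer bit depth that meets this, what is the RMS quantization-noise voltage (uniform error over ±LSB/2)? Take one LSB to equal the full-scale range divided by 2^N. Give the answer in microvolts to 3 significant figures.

The full-scale span is 2.35 − (-2.35) = 4.7 V.
N ≥ (106.0 − 1.76)/6.02 = 17.316 → N_min = 18.
LSB = 4.7 V / 2^18 = 17.929 µV.
RMS noise = LSB/√12 = 5.18 µV.

5.18 µV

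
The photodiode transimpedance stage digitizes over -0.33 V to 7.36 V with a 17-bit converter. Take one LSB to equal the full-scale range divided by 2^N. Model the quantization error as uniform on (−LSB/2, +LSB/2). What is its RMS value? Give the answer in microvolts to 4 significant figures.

16.94 µV

Span: 7.36 V − (-0.33 V) = 7.69 V.
LSB = 7.69 V ÷ 2^17 = 7.69/131072 V = 58.6700 µV.
For a uniform distribution on [−LSB/2, +LSB/2], V_rms = LSB/√12 = 58.6700 µV/3.4641 = 16.94 µV.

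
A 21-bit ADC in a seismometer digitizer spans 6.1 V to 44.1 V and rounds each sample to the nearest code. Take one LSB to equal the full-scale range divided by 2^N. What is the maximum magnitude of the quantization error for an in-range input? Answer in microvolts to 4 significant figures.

9.060 µV

Span: 44.1 V − (6.1 V) = 38 V.
LSB = 38 V / 2^21 = 18.1198 µV.
|e|_max = LSB/2 = 9.060 µV.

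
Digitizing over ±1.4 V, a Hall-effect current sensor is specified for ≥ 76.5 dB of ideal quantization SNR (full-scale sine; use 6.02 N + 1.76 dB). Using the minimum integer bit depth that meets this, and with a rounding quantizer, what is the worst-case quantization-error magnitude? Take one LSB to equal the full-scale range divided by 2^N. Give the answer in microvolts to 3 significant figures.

The full-scale span is 1.4 − (-1.4) = 2.8 V.
6.02 N + 1.76 ≥ 76.5 gives N ≥ 12.415, so the minimum integer is 13.
LSB = 2.8 V ÷ 2^13 = 2.8/8192 V = 341.80 µV.
Max error for round-to-nearest is LSB/2 = 171 µV.

171 µV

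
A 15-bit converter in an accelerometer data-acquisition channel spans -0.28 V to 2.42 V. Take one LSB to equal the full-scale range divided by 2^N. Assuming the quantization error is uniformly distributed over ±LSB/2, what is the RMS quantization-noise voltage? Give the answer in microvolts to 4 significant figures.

23.79 µV

The full-scale span is 2.42 − (-0.28) = 2.7 V.
LSB = 2.7 V ÷ 2^15 = 2.7/32768 V = 82.3975 µV.
RMS of a uniform error over width LSB is LSB/√12 = 23.79 µV.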